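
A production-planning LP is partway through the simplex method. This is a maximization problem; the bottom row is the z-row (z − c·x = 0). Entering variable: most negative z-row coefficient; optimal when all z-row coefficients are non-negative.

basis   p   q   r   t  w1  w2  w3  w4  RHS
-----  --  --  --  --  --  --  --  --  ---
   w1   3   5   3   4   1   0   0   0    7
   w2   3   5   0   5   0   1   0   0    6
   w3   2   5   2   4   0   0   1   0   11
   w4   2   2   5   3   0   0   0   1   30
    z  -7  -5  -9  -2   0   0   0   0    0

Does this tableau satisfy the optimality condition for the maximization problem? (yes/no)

no

The z-row has a negative entry -9 in column r, so it is not optimal.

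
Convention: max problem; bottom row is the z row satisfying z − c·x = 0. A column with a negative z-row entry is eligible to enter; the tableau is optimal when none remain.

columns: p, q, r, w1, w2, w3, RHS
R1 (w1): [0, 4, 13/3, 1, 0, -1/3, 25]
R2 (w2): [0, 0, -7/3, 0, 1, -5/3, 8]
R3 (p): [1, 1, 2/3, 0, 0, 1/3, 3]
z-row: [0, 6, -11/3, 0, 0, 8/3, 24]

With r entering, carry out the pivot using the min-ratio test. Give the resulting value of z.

81/2

Ratio test on column r — row 1: 25/(13/3) = 75/13; row 2: entry -7/3 ≤ 0; row 3: 3/(2/3) = 9/2. Minimum is 9/2 at row 3 (p leaves); pivot element 2/3.
Pivot on row 3; the z-row RHS becomes 24 − (-11/3)·(9/2) = 81/2.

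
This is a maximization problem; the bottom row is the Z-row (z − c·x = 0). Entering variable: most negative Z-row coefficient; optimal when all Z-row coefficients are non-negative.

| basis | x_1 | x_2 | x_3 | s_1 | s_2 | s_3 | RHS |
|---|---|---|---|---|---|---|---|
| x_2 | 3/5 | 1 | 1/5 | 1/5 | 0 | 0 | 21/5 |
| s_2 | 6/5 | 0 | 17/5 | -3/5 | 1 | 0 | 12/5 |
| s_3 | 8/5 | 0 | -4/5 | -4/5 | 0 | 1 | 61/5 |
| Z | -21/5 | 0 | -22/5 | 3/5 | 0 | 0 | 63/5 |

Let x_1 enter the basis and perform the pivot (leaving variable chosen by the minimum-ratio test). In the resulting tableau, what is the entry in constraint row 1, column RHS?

3

Ratio test on column x_1 — row 1: (21/5)/(3/5) = 7; row 2: (12/5)/(6/5) = 2; row 3: (61/5)/(8/5) = 61/8. Minimum is 2 at row 2 (s_2 leaves); pivot element 6/5.
Divide row 2 by 6/5; eliminate column x_1 from the other rows.
Row 1 update in column RHS: 21/5 − (3/5)·2 = 3.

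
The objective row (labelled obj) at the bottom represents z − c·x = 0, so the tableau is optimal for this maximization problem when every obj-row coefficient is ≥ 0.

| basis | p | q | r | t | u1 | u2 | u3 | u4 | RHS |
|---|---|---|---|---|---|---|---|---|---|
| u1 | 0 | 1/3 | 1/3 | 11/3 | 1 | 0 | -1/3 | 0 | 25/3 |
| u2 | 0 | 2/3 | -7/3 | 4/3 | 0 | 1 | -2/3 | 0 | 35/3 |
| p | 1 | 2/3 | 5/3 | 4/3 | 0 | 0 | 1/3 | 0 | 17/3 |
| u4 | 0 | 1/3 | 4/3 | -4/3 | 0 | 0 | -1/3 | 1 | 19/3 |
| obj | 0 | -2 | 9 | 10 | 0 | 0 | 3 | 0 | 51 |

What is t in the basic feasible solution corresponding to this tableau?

0

t is not in the basis, so in the current basic feasible solution t = 0.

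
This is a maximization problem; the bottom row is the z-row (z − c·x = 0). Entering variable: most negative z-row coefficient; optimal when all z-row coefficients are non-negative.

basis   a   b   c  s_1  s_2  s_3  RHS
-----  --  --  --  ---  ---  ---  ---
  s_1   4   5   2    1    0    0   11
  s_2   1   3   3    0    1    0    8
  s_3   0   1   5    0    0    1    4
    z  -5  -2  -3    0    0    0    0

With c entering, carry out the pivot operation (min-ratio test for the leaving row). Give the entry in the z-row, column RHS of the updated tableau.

Ratio test on column c — row 1: 11/2 = 11/2; row 2: 8/3 = 8/3; row 3: 4/5 = 4/5. Minimum is 4/5 at row 3 (s_3 leaves); pivot element 5.
Divide row 3 by 5; eliminate column c from the other rows.
z-row update in column RHS: 0 − (-3)·(4/5) = 12/5.

12/5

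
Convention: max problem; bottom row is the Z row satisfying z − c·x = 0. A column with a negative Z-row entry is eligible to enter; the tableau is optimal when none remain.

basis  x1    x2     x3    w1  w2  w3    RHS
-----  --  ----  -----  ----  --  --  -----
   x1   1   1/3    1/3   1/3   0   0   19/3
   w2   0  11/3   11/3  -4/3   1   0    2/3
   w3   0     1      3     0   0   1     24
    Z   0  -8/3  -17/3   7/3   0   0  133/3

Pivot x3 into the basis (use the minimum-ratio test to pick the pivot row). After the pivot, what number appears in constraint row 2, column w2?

3/11

Ratio test on column x3 — row 1: (19/3)/(1/3) = 19; row 2: (2/3)/(11/3) = 2/11; row 3: 24/3 = 8. Minimum is 2/11 at row 2 (w2 leaves); pivot element 11/3.
Divide row 2 by 11/3; eliminate column x3 from the other rows.
In the new row 2, the w2 entry is the old entry divided by the pivot: 1/(11/3) = 3/11.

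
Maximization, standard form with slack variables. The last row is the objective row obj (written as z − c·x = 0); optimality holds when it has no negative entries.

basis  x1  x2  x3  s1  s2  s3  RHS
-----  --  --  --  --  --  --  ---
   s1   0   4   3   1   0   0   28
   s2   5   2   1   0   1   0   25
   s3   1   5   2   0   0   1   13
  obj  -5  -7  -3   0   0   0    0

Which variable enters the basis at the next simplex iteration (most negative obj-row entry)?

Negative obj-row entries: x1: -5, x2: -7, x3: -3.
The most negative is -7 in column x2, so x2 enters.

x2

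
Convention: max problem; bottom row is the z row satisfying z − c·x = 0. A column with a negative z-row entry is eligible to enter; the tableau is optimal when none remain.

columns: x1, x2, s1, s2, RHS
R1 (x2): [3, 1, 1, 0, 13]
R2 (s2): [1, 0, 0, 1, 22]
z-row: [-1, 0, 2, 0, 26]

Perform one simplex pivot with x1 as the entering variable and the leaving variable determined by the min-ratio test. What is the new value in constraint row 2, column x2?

Ratio test on column x1 — row 1: 13/3 = 13/3; row 2: 22/1 = 22. Minimum is 13/3 at row 1 (x2 leaves); pivot element 3.
Divide row 1 by 3; eliminate column x1 from the other rows.
Row 2 update in column x2: 0 − 1·(1/3) = -1/3.

-1/3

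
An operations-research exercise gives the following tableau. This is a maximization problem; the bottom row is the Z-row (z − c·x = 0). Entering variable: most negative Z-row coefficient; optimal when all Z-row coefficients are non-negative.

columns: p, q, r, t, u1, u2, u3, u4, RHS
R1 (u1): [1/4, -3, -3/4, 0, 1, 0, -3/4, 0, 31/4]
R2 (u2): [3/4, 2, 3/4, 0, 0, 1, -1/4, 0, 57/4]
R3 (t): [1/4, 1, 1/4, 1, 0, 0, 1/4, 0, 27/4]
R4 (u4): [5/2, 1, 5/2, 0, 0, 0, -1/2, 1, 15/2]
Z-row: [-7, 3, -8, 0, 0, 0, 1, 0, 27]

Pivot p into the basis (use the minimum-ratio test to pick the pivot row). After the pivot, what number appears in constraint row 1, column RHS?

Ratio test on column p — row 1: (31/4)/(1/4) = 31; row 2: (57/4)/(3/4) = 19; row 3: (27/4)/(1/4) = 27; row 4: (15/2)/(5/2) = 3. Minimum is 3 at row 4 (u4 leaves); pivot element 5/2.
Divide row 4 by 5/2; eliminate column p from the other rows.
Row 1 update in column RHS: 31/4 − (1/4)·3 = 7.

7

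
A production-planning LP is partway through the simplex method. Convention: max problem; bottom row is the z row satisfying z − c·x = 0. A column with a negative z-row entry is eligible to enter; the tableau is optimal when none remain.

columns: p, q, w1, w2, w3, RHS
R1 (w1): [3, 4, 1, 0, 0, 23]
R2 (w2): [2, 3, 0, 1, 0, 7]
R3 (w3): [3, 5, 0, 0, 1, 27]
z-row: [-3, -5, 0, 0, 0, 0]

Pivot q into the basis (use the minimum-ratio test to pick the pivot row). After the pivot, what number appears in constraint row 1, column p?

Ratio test on column q — row 1: 23/4 = 23/4; row 2: 7/3 = 7/3; row 3: 27/5 = 27/5. Minimum is 7/3 at row 2 (w2 leaves); pivot element 3.
Divide row 2 by 3; eliminate column q from the other rows.
Row 1 update in column p: 3 − 4·(2/3) = 1/3.

1/3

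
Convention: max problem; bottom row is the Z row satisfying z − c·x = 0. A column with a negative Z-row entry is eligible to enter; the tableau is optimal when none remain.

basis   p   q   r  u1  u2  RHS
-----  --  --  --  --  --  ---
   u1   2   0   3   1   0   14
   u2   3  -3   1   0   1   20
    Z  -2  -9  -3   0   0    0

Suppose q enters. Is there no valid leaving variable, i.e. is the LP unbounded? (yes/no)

Every constraint-row entry in column q is ≤ 0, so increasing q is unbounded.

yes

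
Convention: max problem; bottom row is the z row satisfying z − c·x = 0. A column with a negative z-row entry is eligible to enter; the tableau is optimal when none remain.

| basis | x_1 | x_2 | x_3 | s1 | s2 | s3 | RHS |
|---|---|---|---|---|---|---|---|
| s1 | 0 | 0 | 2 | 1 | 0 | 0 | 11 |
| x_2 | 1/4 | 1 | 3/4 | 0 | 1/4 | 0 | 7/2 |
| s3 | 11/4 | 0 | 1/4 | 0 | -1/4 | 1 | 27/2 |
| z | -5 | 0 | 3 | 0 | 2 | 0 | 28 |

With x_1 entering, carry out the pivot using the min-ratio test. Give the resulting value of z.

578/11

Ratio test on column x_1 — row 1: entry 0 ≤ 0; row 2: (7/2)/(1/4) = 14; row 3: (27/2)/(11/4) = 54/11. Minimum is 54/11 at row 3 (s3 leaves); pivot element 11/4.
Pivot on row 3; the z-row RHS becomes 28 − (-5)·(54/11) = 578/11.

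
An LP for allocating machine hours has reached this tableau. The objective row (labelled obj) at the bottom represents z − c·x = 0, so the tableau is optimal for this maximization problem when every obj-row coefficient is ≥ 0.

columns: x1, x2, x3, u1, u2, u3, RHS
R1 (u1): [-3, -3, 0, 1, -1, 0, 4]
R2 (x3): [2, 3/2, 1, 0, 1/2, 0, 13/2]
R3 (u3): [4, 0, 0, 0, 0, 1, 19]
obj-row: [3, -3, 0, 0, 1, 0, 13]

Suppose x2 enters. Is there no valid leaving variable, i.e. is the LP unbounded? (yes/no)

Column x2 has positive entries in row(s) 2, so the ratio test bounds it — not unbounded.

no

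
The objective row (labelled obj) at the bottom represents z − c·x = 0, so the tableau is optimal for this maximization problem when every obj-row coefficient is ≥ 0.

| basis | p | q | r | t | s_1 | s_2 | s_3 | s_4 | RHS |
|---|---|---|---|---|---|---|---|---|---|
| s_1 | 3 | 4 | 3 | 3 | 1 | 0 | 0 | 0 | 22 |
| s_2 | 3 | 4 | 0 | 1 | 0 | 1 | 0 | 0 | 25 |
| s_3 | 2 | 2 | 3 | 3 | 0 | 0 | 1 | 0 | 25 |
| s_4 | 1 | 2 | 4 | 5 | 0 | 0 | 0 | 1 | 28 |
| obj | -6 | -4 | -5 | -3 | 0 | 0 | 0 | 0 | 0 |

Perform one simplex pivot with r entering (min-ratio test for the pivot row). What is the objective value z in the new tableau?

Ratio test on column r — row 1: 22/3 = 22/3; row 2: entry 0 ≤ 0; row 3: 25/3 = 25/3; row 4: 28/4 = 7. Minimum is 7 at row 4 (s_4 leaves); pivot element 4.
Pivot on row 4; the obj-row RHS becomes 0 − (-5)·7 = 35.

35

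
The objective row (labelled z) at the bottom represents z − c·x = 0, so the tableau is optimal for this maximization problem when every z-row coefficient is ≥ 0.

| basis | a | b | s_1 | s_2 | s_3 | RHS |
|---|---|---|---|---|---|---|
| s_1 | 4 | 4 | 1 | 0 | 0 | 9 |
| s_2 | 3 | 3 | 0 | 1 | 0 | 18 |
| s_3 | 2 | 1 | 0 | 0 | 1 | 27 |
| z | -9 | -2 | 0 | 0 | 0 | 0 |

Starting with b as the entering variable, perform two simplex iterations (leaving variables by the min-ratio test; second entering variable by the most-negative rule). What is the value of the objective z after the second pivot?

81/4

Ratio test on column b — row 1: 9/4 = 9/4; row 2: 18/3 = 6; row 3: 27/1 = 27. Minimum is 9/4 at row 1 (s_1 leaves); pivot element 4.
Pivot on row 1; the z-row RHS becomes 0 − (-2)·(9/4) = 9/2.
Next entering variable (most negative z-row entry -7): a.
Ratio test on column a — row 1: (9/4)/1 = 9/4; row 2: entry 0 ≤ 0; row 3: (99/4)/1 = 99/4. Minimum is 9/4 at row 1 (b leaves); pivot element 1.
After the second pivot the z-row RHS is 9/2 − (-7)·(9/4) = 81/4.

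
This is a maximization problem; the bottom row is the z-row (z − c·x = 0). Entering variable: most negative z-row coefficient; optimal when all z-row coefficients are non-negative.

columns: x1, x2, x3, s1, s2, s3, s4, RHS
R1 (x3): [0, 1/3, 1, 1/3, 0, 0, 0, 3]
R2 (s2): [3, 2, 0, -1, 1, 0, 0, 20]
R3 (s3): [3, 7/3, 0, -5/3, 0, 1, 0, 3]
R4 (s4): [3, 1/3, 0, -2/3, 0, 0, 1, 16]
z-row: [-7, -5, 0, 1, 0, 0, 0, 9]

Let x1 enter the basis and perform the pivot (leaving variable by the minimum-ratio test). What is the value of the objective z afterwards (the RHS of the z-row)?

16

Ratio test on column x1 — row 1: entry 0 ≤ 0; row 2: 20/3 = 20/3; row 3: 3/3 = 1; row 4: 16/3 = 16/3. Minimum is 1 at row 3 (s3 leaves); pivot element 3.
Pivot on row 3; the z-row RHS becomes 9 − (-7)·1 = 16.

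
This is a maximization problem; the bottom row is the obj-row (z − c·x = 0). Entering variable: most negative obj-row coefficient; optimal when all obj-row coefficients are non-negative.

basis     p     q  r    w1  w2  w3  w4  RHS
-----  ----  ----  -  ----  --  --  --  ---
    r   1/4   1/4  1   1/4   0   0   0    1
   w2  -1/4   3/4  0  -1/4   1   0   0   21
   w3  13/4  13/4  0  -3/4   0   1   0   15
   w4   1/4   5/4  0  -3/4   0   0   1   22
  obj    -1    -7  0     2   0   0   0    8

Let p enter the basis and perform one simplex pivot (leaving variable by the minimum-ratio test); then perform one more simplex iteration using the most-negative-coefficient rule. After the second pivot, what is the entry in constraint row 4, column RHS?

17

Ratio test on column p — row 1: 1/(1/4) = 4; row 2: entry -1/4 ≤ 0; row 3: 15/(13/4) = 60/13; row 4: 22/(1/4) = 88. Minimum is 4 at row 1 (r leaves); pivot element 1/4.
Divide row 1 by 1/4; eliminate column p from the other rows.
Second iteration: most negative obj-row entry is -6 in column q, so q enters.
Ratio test on column q — row 1: 4/1 = 4; row 2: 22/1 = 22; row 3: entry 0 ≤ 0; row 4: 21/1 = 21. Minimum is 4 at row 1 (p leaves); pivot element 1.
Divide row 1 by 1; eliminate column q from the other rows.
After both pivots, the entry at constraint row 4, column RHS is 17.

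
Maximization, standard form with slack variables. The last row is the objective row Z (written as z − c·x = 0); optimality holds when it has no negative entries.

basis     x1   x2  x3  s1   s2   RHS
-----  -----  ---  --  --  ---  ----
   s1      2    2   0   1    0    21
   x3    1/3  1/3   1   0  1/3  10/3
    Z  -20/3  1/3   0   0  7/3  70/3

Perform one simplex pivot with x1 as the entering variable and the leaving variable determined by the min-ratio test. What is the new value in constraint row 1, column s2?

Ratio test on column x1 — row 1: 21/2 = 21/2; row 2: (10/3)/(1/3) = 10. Minimum is 10 at row 2 (x3 leaves); pivot element 1/3.
Divide row 2 by 1/3; eliminate column x1 from the other rows.
Row 1 update in column s2: 0 − 2·1 = -2.

-2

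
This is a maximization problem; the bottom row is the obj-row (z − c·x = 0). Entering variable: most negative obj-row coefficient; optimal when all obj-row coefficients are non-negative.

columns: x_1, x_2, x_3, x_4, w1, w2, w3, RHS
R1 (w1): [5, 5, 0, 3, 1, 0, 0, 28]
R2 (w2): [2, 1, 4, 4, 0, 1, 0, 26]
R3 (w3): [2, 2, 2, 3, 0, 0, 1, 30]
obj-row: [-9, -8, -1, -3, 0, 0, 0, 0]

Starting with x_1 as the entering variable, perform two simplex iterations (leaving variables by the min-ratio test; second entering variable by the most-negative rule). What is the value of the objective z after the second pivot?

Ratio test on column x_1 — row 1: 28/5 = 28/5; row 2: 26/2 = 13; row 3: 30/2 = 15. Minimum is 28/5 at row 1 (w1 leaves); pivot element 5.
Pivot on row 1; the obj-row RHS becomes 0 − (-9)·(28/5) = 252/5.
Next entering variable (most negative obj-row entry -1): x_3.
Ratio test on column x_3 — row 1: entry 0 ≤ 0; row 2: (74/5)/4 = 37/10; row 3: (94/5)/2 = 47/5. Minimum is 37/10 at row 2 (w2 leaves); pivot element 4.
After the second pivot the obj-row RHS is 252/5 − (-1)·(37/10) = 541/10.

541/10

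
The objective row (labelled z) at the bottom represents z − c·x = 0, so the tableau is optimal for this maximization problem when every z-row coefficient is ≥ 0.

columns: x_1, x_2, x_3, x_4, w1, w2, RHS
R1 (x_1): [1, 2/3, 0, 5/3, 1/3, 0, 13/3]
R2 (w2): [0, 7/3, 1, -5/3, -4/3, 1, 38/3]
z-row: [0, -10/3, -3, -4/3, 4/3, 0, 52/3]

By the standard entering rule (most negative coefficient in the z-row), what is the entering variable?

x_2

Negative z-row entries: x_2: -10/3, x_3: -3, x_4: -4/3.
The most negative is -10/3 in column x_2, so x_2 enters.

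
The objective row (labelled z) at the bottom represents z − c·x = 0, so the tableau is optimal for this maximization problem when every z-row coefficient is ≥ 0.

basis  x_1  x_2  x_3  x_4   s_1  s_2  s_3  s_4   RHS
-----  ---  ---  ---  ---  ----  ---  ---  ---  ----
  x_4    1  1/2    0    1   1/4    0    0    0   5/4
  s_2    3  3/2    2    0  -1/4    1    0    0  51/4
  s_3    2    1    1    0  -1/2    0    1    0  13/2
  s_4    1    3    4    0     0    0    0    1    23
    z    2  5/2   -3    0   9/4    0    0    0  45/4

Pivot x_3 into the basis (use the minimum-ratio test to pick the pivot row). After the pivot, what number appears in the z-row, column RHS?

57/2

Ratio test on column x_3 — row 1: entry 0 ≤ 0; row 2: (51/4)/2 = 51/8; row 3: (13/2)/1 = 13/2; row 4: 23/4 = 23/4. Minimum is 23/4 at row 4 (s_4 leaves); pivot element 4.
Divide row 4 by 4; eliminate column x_3 from the other rows.
z-row update in column RHS: 45/4 − (-3)·(23/4) = 57/2.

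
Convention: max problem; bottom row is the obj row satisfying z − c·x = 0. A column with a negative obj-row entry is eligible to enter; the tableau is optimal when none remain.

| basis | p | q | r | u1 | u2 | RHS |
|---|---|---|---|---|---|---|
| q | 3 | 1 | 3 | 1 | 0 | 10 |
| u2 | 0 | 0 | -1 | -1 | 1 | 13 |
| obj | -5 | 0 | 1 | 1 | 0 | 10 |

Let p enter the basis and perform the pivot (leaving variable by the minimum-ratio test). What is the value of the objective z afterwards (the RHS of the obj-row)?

80/3

Ratio test on column p — row 1: 10/3 = 10/3; row 2: entry 0 ≤ 0. Minimum is 10/3 at row 1 (q leaves); pivot element 3.
Pivot on row 1; the obj-row RHS becomes 10 − (-5)·(10/3) = 80/3.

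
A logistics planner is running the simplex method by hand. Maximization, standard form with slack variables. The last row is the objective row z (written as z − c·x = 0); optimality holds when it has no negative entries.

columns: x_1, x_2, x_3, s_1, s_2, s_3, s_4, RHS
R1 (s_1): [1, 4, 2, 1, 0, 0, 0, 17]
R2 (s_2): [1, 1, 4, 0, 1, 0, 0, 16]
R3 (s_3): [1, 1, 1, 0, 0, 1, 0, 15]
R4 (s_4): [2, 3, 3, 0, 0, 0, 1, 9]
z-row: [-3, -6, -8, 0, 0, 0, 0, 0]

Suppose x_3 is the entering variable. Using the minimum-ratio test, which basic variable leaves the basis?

s_4

Column x_3 entries and ratios — s_1: 17/2 = 17/2; s_2: 16/4 = 4; s_3: 15/1 = 15; s_4: 9/3 = 3.
Smallest ratio is 3 in the row of s_4, so s_4 leaves.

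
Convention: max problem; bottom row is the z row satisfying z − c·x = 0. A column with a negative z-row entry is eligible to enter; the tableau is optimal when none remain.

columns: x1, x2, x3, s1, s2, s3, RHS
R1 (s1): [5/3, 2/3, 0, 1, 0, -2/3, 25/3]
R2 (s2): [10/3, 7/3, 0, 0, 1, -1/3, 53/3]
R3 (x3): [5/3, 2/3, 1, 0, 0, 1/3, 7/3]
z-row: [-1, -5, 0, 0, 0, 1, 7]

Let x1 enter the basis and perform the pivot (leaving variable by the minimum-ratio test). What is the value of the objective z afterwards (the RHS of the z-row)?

42/5

Ratio test on column x1 — row 1: (25/3)/(5/3) = 5; row 2: (53/3)/(10/3) = 53/10; row 3: (7/3)/(5/3) = 7/5. Minimum is 7/5 at row 3 (x3 leaves); pivot element 5/3.
Pivot on row 3; the z-row RHS becomes 7 − (-1)·(7/5) = 42/5.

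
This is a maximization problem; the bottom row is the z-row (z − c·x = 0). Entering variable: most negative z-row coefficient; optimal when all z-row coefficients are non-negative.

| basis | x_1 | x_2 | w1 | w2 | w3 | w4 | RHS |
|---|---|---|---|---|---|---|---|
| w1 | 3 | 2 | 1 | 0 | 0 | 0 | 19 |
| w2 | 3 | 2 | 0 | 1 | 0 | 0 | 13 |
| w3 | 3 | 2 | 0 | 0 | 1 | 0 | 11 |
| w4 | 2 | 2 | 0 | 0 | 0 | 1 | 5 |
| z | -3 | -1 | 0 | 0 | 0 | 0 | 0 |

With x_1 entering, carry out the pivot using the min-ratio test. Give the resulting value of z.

15/2

Ratio test on column x_1 — row 1: 19/3 = 19/3; row 2: 13/3 = 13/3; row 3: 11/3 = 11/3; row 4: 5/2 = 5/2. Minimum is 5/2 at row 4 (w4 leaves); pivot element 2.
Pivot on row 4; the z-row RHS becomes 0 − (-3)·(5/2) = 15/2.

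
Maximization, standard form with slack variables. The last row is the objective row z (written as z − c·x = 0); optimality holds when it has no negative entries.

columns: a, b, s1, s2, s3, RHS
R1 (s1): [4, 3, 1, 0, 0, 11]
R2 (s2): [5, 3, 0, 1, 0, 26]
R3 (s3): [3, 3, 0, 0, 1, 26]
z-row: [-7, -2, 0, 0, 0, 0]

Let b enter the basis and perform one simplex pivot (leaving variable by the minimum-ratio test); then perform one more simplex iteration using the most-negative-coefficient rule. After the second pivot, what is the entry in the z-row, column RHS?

77/4

Ratio test on column b — row 1: 11/3 = 11/3; row 2: 26/3 = 26/3; row 3: 26/3 = 26/3. Minimum is 11/3 at row 1 (s1 leaves); pivot element 3.
Divide row 1 by 3; eliminate column b from the other rows.
Second iteration: most negative z-row entry is -13/3 in column a, so a enters.
Ratio test on column a — row 1: (11/3)/(4/3) = 11/4; row 2: 15/1 = 15; row 3: entry -1 ≤ 0. Minimum is 11/4 at row 1 (b leaves); pivot element 4/3.
Divide row 1 by 4/3; eliminate column a from the other rows.
After both pivots, the entry at the z-row, column RHS is 77/4.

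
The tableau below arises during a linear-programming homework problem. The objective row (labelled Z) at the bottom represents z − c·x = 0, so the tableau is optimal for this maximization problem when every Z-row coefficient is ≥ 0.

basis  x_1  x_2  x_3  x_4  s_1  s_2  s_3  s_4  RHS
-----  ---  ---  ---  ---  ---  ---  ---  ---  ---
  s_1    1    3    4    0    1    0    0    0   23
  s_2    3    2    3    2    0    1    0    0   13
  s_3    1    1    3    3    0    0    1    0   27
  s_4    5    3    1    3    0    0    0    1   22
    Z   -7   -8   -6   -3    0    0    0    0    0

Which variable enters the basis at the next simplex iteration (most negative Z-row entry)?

x_2

Negative Z-row entries: x_1: -7, x_2: -8, x_3: -6, x_4: -3.
The most negative is -8 in column x_2, so x_2 enters.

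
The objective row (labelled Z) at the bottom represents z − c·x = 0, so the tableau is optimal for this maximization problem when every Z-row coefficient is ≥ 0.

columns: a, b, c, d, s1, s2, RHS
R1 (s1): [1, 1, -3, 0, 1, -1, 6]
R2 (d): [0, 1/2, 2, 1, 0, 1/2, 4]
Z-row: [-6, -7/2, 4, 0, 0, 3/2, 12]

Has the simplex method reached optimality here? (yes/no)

no

The Z-row has a negative entry -6 in column a, so it is not optimal.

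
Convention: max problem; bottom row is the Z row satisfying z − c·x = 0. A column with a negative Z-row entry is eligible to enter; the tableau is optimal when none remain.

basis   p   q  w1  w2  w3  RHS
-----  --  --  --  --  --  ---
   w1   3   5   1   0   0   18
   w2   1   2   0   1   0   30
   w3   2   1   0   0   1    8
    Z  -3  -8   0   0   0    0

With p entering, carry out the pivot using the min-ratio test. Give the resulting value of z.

Ratio test on column p — row 1: 18/3 = 6; row 2: 30/1 = 30; row 3: 8/2 = 4. Minimum is 4 at row 3 (w3 leaves); pivot element 2.
Pivot on row 3; the Z-row RHS becomes 0 − (-3)·4 = 12.

12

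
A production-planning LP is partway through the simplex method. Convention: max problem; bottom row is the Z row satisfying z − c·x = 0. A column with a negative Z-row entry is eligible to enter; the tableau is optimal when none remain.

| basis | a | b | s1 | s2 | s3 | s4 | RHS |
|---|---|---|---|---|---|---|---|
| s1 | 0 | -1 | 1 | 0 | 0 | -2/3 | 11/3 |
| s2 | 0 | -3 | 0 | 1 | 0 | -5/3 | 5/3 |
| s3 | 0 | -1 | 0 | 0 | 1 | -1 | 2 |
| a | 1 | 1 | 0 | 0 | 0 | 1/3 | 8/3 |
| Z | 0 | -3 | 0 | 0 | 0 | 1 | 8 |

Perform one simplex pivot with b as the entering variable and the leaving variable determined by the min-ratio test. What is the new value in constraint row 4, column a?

Ratio test on column b — row 1: entry -1 ≤ 0; row 2: entry -3 ≤ 0; row 3: entry -1 ≤ 0; row 4: (8/3)/1 = 8/3. Minimum is 8/3 at row 4 (a leaves); pivot element 1.
Divide row 4 by 1; eliminate column b from the other rows.
In the new row 4, the a entry is the old entry divided by the pivot: 1/1 = 1.

1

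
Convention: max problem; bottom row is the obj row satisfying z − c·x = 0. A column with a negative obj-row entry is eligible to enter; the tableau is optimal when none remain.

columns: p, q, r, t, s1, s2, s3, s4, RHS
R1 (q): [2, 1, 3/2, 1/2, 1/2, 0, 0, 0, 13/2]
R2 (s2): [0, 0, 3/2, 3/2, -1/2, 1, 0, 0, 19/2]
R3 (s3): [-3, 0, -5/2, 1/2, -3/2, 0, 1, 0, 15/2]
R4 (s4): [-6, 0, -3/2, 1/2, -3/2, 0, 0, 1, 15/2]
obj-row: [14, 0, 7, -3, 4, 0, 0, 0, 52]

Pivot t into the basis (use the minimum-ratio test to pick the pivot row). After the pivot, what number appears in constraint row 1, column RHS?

10/3

Ratio test on column t — row 1: (13/2)/(1/2) = 13; row 2: (19/2)/(3/2) = 19/3; row 3: (15/2)/(1/2) = 15; row 4: (15/2)/(1/2) = 15. Minimum is 19/3 at row 2 (s2 leaves); pivot element 3/2.
Divide row 2 by 3/2; eliminate column t from the other rows.
Row 1 update in column RHS: 13/2 − (1/2)·(19/3) = 10/3.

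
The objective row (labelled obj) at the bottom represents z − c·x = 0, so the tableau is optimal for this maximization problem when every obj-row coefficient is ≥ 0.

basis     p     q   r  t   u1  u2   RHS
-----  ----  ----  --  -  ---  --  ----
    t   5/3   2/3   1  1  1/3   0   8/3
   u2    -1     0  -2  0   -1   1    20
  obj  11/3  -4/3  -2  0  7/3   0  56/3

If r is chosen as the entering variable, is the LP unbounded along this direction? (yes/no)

no

Column r has positive entries in row(s) 1, so the ratio test bounds it — not unbounded.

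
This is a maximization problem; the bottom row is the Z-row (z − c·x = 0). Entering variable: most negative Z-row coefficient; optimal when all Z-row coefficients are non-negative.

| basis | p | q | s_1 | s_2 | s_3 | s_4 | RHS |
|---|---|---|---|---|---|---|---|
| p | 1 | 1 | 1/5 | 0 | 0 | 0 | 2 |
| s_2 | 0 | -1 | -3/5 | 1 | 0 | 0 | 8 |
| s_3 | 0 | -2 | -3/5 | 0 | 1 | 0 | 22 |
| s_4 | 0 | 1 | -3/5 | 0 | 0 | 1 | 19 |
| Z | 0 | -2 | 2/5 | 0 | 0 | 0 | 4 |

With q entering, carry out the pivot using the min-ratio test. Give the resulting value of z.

Ratio test on column q — row 1: 2/1 = 2; row 2: entry -1 ≤ 0; row 3: entry -2 ≤ 0; row 4: 19/1 = 19. Minimum is 2 at row 1 (p leaves); pivot element 1.
Pivot on row 1; the Z-row RHS becomes 4 − (-2)·2 = 8.

8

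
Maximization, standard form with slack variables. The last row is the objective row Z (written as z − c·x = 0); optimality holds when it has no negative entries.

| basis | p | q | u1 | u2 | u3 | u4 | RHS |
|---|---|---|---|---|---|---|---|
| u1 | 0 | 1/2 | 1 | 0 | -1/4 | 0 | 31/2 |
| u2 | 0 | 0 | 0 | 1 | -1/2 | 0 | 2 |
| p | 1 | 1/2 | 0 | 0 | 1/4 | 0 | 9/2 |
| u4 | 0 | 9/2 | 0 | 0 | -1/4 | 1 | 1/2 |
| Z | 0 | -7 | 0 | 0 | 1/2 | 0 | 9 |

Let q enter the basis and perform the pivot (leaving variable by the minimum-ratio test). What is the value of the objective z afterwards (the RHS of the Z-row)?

88/9

Ratio test on column q — row 1: (31/2)/(1/2) = 31; row 2: entry 0 ≤ 0; row 3: (9/2)/(1/2) = 9; row 4: (1/2)/(9/2) = 1/9. Minimum is 1/9 at row 4 (u4 leaves); pivot element 9/2.
Pivot on row 4; the Z-row RHS becomes 9 − (-7)·(1/9) = 88/9.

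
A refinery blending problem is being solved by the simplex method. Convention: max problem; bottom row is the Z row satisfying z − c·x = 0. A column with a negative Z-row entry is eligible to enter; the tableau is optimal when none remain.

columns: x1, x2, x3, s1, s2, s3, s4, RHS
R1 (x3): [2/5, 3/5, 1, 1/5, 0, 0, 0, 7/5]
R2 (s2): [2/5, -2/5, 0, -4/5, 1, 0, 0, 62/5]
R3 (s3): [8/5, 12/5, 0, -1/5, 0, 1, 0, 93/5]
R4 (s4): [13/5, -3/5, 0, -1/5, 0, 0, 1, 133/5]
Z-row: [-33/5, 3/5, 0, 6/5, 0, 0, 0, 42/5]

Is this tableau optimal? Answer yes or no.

no

The Z-row has a negative entry -33/5 in column x1, so it is not optimal.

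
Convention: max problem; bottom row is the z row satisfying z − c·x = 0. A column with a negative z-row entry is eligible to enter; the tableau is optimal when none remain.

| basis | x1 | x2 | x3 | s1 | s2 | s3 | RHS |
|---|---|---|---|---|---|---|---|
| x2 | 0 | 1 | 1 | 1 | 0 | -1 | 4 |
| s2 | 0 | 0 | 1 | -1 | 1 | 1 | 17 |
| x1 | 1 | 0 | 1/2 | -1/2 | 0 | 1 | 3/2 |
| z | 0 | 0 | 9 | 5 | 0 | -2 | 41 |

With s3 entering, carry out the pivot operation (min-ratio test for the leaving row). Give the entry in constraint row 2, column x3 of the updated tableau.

1/2

Ratio test on column s3 — row 1: entry -1 ≤ 0; row 2: 17/1 = 17; row 3: (3/2)/1 = 3/2. Minimum is 3/2 at row 3 (x1 leaves); pivot element 1.
Divide row 3 by 1; eliminate column s3 from the other rows.
Row 2 update in column x3: 1 − 1·(1/2) = 1/2.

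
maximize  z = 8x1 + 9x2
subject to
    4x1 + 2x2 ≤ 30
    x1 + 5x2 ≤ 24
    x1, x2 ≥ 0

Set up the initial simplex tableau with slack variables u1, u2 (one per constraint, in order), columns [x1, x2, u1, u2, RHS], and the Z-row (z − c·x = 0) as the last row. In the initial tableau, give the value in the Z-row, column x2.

-9

The Z-row carries the negated objective coefficients: the x2 entry is -9.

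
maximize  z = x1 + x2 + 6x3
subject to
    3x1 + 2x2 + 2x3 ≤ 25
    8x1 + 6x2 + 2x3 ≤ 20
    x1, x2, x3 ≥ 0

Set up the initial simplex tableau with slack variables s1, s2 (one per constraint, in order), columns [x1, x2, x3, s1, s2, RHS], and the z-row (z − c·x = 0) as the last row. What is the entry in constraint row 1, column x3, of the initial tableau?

2

Constraint 1 has coefficient 2 on x3.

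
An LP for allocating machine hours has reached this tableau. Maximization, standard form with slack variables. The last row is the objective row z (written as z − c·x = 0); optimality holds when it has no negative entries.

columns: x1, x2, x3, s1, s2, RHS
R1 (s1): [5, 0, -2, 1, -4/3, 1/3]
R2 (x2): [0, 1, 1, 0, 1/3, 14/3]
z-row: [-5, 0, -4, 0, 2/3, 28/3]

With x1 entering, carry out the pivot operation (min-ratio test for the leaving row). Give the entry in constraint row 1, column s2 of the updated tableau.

Ratio test on column x1 — row 1: (1/3)/5 = 1/15; row 2: entry 0 ≤ 0. Minimum is 1/15 at row 1 (s1 leaves); pivot element 5.
Divide row 1 by 5; eliminate column x1 from the other rows.
In the new row 1, the s2 entry is the old entry divided by the pivot: (-4/3)/5 = -4/15.

-4/15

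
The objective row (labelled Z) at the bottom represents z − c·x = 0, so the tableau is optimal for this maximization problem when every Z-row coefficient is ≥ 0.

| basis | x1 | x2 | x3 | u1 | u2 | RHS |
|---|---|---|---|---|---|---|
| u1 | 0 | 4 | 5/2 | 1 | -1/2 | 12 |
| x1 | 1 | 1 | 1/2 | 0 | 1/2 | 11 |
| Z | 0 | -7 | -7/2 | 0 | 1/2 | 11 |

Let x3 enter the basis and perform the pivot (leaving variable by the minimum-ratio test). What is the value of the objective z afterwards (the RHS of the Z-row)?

139/5

Ratio test on column x3 — row 1: 12/(5/2) = 24/5; row 2: 11/(1/2) = 22. Minimum is 24/5 at row 1 (u1 leaves); pivot element 5/2.
Pivot on row 1; the Z-row RHS becomes 11 − (-7/2)·(24/5) = 139/5.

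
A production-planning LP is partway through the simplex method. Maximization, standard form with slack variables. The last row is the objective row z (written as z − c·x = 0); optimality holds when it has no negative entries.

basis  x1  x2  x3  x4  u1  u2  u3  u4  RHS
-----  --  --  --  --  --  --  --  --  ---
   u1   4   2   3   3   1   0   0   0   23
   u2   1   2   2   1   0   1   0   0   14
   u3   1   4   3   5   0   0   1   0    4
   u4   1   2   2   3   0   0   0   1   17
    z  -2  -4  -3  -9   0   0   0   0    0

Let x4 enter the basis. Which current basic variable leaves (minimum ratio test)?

Column x4 entries and ratios — u1: 23/3 = 23/3; u2: 14/1 = 14; u3: 4/5 = 4/5; u4: 17/3 = 17/3.
Smallest ratio is 4/5 in the row of u3, so u3 leaves.

u3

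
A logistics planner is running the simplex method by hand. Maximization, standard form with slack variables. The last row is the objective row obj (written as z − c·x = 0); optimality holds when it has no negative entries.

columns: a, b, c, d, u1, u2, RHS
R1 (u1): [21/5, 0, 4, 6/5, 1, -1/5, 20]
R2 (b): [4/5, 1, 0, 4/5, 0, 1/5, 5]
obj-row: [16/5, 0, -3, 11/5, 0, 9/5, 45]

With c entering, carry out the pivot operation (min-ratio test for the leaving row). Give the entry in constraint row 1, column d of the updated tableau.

Ratio test on column c — row 1: 20/4 = 5; row 2: entry 0 ≤ 0. Minimum is 5 at row 1 (u1 leaves); pivot element 4.
Divide row 1 by 4; eliminate column c from the other rows.
In the new row 1, the d entry is the old entry divided by the pivot: (6/5)/4 = 3/10.

3/10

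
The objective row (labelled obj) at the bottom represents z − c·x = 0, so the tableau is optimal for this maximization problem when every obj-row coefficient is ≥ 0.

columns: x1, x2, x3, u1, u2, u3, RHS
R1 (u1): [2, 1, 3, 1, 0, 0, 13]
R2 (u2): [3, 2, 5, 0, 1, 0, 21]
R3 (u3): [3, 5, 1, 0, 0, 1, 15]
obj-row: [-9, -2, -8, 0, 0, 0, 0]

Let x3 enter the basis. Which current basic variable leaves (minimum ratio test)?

Column x3 entries and ratios — u1: 13/3 = 13/3; u2: 21/5 = 21/5; u3: 15/1 = 15.
Smallest ratio is 21/5 in the row of u2, so u2 leaves.

u2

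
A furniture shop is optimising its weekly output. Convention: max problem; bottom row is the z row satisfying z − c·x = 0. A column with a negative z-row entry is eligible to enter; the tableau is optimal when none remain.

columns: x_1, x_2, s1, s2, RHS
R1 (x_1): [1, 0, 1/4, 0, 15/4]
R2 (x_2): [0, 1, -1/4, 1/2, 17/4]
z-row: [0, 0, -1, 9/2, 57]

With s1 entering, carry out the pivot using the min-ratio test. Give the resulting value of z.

Ratio test on column s1 — row 1: (15/4)/(1/4) = 15; row 2: entry -1/4 ≤ 0. Minimum is 15 at row 1 (x_1 leaves); pivot element 1/4.
Pivot on row 1; the z-row RHS becomes 57 − (-1)·15 = 72.

72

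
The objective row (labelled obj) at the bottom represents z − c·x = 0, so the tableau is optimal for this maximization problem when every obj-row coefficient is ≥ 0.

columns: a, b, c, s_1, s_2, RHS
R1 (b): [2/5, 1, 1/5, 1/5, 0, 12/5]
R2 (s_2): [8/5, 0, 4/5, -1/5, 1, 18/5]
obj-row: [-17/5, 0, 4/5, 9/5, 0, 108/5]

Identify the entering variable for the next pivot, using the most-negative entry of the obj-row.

a

Negative obj-row entries: a: -17/5.
The most negative is -17/5 in column a, so a enters.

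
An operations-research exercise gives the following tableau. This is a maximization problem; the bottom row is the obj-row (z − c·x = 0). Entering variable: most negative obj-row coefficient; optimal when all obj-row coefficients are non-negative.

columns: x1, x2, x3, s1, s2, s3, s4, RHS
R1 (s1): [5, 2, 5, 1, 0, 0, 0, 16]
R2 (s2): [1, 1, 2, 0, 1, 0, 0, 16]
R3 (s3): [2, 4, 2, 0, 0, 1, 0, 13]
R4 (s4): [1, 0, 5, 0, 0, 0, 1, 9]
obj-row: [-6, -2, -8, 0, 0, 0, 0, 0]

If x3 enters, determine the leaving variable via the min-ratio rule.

s4

Column x3 entries and ratios — s1: 16/5 = 16/5; s2: 16/2 = 8; s3: 13/2 = 13/2; s4: 9/5 = 9/5.
Smallest ratio is 9/5 in the row of s4, so s4 leaves.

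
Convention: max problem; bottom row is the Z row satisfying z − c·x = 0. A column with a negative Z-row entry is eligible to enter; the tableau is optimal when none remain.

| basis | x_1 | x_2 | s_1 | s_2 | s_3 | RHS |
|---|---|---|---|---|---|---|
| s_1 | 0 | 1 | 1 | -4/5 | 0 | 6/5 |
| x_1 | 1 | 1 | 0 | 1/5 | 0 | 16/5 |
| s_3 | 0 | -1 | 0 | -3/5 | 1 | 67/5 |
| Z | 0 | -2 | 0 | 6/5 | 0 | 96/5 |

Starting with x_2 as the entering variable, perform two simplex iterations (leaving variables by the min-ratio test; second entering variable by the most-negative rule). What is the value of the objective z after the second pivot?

Ratio test on column x_2 — row 1: (6/5)/1 = 6/5; row 2: (16/5)/1 = 16/5; row 3: entry -1 ≤ 0. Minimum is 6/5 at row 1 (s_1 leaves); pivot element 1.
Pivot on row 1; the Z-row RHS becomes 96/5 − (-2)·(6/5) = 108/5.
Next entering variable (most negative Z-row entry -2/5): s_2.
Ratio test on column s_2 — row 1: entry -4/5 ≤ 0; row 2: 2/1 = 2; row 3: entry -7/5 ≤ 0. Minimum is 2 at row 2 (x_1 leaves); pivot element 1.
After the second pivot the Z-row RHS is 108/5 − (-2/5)·2 = 112/5.

112/5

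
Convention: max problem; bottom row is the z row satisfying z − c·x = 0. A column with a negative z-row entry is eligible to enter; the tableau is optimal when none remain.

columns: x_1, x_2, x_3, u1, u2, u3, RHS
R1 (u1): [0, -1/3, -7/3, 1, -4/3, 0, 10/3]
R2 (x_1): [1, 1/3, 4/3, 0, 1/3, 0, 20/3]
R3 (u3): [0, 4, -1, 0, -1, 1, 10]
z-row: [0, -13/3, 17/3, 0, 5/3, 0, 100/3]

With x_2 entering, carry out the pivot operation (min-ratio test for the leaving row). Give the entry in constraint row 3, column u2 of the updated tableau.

-1/4

Ratio test on column x_2 — row 1: entry -1/3 ≤ 0; row 2: (20/3)/(1/3) = 20; row 3: 10/4 = 5/2. Minimum is 5/2 at row 3 (u3 leaves); pivot element 4.
Divide row 3 by 4; eliminate column x_2 from the other rows.
In the new row 3, the u2 entry is the old entry divided by the pivot: (-1)/4 = -1/4.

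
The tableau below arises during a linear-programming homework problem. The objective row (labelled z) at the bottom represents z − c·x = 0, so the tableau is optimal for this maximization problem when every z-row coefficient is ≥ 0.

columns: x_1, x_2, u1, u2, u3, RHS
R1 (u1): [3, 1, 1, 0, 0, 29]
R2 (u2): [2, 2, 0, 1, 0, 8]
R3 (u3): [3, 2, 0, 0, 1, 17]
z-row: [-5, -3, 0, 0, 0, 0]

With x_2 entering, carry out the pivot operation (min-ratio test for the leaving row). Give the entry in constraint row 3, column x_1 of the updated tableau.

1

Ratio test on column x_2 — row 1: 29/1 = 29; row 2: 8/2 = 4; row 3: 17/2 = 17/2. Minimum is 4 at row 2 (u2 leaves); pivot element 2.
Divide row 2 by 2; eliminate column x_2 from the other rows.
Row 3 update in column x_1: 3 − 2·1 = 1.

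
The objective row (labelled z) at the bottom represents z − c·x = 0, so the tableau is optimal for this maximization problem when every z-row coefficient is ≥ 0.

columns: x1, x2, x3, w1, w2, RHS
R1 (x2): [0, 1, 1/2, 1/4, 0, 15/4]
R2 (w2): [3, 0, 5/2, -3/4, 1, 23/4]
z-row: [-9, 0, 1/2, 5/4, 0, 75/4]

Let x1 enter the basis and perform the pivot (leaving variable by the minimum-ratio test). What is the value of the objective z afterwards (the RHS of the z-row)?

Ratio test on column x1 — row 1: entry 0 ≤ 0; row 2: (23/4)/3 = 23/12. Minimum is 23/12 at row 2 (w2 leaves); pivot element 3.
Pivot on row 2; the z-row RHS becomes 75/4 − (-9)·(23/12) = 36.

36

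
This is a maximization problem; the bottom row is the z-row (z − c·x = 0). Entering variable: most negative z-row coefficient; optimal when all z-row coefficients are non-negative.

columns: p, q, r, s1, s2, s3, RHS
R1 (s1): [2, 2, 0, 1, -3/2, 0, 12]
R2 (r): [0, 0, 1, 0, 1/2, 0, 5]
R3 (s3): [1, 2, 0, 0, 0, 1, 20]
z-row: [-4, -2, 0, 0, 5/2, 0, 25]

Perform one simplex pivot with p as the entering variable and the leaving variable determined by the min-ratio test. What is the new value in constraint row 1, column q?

Ratio test on column p — row 1: 12/2 = 6; row 2: entry 0 ≤ 0; row 3: 20/1 = 20. Minimum is 6 at row 1 (s1 leaves); pivot element 2.
Divide row 1 by 2; eliminate column p from the other rows.
In the new row 1, the q entry is the old entry divided by the pivot: 2/2 = 1.

1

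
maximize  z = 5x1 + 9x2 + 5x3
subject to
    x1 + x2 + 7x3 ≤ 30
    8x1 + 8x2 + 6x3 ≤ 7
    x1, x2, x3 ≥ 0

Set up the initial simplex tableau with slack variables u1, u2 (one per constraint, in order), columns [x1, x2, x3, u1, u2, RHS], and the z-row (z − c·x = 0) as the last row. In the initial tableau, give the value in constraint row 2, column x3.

6

Constraint 2 has coefficient 6 on x3.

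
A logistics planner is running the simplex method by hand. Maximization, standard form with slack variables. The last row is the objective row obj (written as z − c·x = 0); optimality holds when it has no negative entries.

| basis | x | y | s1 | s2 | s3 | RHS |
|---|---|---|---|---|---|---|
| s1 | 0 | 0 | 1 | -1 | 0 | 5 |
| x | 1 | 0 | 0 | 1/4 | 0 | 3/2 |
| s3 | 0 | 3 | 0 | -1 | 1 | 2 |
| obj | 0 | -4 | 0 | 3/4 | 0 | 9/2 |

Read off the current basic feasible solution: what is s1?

5

s1 is basic (row 1); its value is the RHS of that row, 5.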